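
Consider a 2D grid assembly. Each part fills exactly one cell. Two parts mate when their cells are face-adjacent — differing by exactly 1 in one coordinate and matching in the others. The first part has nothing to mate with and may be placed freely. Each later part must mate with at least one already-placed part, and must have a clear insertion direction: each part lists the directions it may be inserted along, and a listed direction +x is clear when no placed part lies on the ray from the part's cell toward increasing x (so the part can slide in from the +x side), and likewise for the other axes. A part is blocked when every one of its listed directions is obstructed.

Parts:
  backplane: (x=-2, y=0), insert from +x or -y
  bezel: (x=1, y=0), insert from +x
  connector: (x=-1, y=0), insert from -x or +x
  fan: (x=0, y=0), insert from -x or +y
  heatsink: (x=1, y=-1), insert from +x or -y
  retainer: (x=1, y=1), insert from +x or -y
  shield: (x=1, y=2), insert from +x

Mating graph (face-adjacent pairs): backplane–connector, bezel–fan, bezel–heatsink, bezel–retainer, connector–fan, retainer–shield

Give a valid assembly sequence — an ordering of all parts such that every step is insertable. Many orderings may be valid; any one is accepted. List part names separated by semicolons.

connector; fan; bezel; retainer; shield; heatsink; backplane

1. connector@(-1, 0) [-x clear] — {connector}
2. fan@(0, 0) [+y clear] — {connector, fan}
3. bezel@(1, 0) [+x clear] — {bezel, connector, fan}
4. retainer@(1, 1) [+x clear] — {bezel, connector, fan, retainer}
5. shield@(1, 2) [+x clear] — {bezel, connector, fan, retainer, shield}
6. heatsink@(1, -1) [+x clear] — {bezel, connector, fan, heatsink, retainer, shield}
7. backplane@(-2, 0) [-y clear] — {backplane, bezel, connector, fan, heatsink, retainer, shield}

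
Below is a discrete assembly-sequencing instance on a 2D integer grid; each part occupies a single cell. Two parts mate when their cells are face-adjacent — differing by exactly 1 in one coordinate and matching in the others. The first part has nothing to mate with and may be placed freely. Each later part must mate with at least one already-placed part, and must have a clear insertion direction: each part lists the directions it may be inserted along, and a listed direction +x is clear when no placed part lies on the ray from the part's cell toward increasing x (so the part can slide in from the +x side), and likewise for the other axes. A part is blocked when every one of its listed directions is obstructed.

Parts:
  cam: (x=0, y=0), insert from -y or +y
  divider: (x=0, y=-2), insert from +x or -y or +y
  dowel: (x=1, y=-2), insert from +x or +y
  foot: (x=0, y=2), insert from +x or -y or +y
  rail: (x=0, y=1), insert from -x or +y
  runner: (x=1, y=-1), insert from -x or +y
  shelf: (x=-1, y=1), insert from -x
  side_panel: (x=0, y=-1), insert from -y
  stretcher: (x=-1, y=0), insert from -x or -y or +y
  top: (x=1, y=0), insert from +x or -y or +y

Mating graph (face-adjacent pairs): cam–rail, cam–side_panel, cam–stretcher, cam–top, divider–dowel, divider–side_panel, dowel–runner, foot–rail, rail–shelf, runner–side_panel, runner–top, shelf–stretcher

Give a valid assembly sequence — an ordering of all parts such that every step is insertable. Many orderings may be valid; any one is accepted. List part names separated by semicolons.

foot; rail; shelf; stretcher; cam; side_panel; divider; dowel; runner; top

1. foot@(0, 2) [+x clear] — {foot}
2. rail@(0, 1) [-x clear] — {foot, rail}
3. shelf@(-1, 1) [-x clear] — {foot, rail, shelf}
4. stretcher@(-1, 0) [-x clear] — {foot, rail, shelf, stretcher}
5. cam@(0, 0) [-y clear] — {cam, foot, rail, shelf, stretcher}
6. side_panel@(0, -1) [-y clear] — {cam, foot, rail, shelf, side_panel, stretcher}
7. divider@(0, -2) [+x clear] — {cam, divider, foot, rail, shelf, side_panel, stretcher}
8. dowel@(1, -2) [+x clear] — {cam, divider, dowel, foot, rail, shelf, side_panel, stretcher}
9. runner@(1, -1) [+y clear] — {cam, divider, dowel, foot, rail, runner, shelf, side_panel, stretcher}
10. top@(1, 0) [+x clear] — {cam, divider, dowel, foot, rail, runner, shelf, side_panel, stretcher, top}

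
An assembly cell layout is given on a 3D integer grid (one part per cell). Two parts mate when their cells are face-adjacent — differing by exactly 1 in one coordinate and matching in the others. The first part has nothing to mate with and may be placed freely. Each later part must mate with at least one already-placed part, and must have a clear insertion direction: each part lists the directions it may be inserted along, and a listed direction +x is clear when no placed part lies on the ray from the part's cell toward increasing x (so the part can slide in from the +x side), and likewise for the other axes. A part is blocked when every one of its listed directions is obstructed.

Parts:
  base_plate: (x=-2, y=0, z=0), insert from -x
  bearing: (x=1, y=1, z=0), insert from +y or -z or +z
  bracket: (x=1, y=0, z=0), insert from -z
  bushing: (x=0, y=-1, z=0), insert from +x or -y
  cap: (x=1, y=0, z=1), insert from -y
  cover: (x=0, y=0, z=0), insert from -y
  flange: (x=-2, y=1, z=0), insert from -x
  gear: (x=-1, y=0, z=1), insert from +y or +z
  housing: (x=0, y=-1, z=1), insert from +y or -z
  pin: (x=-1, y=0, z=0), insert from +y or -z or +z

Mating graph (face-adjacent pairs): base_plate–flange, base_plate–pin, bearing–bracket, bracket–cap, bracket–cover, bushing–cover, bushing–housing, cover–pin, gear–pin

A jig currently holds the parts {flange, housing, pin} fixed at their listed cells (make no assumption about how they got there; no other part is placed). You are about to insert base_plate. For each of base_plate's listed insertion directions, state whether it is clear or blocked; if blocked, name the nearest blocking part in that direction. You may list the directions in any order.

-x: ray from base_plate(-2, 0, 0) has no placed part ⇒ clear

-x: clear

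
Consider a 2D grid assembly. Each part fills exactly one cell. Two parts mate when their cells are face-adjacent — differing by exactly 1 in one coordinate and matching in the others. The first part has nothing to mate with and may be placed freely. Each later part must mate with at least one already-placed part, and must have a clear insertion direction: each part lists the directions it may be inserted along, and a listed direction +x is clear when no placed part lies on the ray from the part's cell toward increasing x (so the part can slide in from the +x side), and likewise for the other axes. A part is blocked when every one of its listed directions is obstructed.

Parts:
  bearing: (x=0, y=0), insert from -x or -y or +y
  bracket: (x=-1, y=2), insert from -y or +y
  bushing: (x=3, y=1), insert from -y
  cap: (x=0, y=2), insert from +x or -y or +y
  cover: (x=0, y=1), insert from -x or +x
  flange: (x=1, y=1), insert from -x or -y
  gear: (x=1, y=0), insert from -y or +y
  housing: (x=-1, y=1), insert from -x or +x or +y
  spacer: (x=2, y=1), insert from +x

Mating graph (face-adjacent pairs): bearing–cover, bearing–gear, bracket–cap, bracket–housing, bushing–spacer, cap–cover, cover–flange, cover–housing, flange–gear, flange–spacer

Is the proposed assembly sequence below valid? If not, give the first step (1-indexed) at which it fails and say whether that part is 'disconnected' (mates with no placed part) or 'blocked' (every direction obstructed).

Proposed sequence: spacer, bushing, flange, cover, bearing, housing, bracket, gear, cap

1. spacer@(2, 1) [+x clear] — {spacer}
2. bushing@(3, 1) [-y clear] — {bushing, spacer}
3. flange@(1, 1) [-x clear] — {bushing, flange, spacer}
4. cover@(0, 1) [-x clear] — {bushing, cover, flange, spacer}
5. bearing@(0, 0) [-x clear] — {bearing, bushing, cover, flange, spacer}
6. housing@(-1, 1) [-x clear] — {bearing, bushing, cover, flange, housing, spacer}
7. bracket@(-1, 2) [+y clear] — {bearing, bracket, bushing, cover, flange, housing, spacer}
8. gear@(1, 0) [-y clear] — {bearing, bracket, bushing, cover, flange, gear, housing, spacer}
9. cap@(0, 2) [+x clear] — {bearing, bracket, bushing, cap, cover, flange, gear, housing, spacer}

Valid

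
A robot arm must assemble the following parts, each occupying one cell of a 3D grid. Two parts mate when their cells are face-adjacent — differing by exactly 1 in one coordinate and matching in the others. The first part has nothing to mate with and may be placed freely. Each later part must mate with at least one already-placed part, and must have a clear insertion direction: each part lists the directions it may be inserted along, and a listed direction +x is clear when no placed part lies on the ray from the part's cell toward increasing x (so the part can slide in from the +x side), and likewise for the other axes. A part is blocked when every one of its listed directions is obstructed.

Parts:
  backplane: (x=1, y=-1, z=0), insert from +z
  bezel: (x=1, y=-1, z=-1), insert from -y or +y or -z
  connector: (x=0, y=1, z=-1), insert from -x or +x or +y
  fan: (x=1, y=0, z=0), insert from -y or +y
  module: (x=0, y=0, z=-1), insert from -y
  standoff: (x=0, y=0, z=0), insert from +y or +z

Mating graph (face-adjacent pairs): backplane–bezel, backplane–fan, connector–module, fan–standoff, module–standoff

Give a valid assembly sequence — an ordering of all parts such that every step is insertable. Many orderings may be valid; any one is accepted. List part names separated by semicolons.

connector; module; standoff; fan; backplane; bezel

1. connector@(0, 1, -1) [-x clear] — {connector}
2. module@(0, 0, -1) [-y clear] — {connector, module}
3. standoff@(0, 0, 0) [+y clear] — {connector, module, standoff}
4. fan@(1, 0, 0) [-y clear] — {connector, fan, module, standoff}
5. backplane@(1, -1, 0) [+z clear] — {backplane, connector, fan, module, standoff}
6. bezel@(1, -1, -1) [-y clear] — {backplane, bezel, connector, fan, module, standoff}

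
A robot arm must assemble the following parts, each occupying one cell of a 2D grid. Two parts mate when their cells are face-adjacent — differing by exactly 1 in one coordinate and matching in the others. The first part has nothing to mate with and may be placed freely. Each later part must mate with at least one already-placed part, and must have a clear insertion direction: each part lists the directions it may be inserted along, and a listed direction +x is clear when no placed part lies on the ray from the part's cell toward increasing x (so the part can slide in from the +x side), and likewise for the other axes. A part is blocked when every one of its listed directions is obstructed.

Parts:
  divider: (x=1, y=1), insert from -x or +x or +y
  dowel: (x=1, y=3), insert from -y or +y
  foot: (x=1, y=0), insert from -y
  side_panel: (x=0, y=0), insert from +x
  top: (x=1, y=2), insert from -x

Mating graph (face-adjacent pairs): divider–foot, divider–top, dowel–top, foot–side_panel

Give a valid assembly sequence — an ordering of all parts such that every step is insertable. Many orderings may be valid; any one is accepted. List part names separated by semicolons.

1. side_panel@(0, 0) [+x clear] — {side_panel}
2. foot@(1, 0) [-y clear] — {foot, side_panel}
3. divider@(1, 1) [-x clear] — {divider, foot, side_panel}
4. top@(1, 2) [-x clear] — {divider, foot, side_panel, top}
5. dowel@(1, 3) [+y clear] — {divider, dowel, foot, side_panel, top}

side_panel; foot; divider; top; dowel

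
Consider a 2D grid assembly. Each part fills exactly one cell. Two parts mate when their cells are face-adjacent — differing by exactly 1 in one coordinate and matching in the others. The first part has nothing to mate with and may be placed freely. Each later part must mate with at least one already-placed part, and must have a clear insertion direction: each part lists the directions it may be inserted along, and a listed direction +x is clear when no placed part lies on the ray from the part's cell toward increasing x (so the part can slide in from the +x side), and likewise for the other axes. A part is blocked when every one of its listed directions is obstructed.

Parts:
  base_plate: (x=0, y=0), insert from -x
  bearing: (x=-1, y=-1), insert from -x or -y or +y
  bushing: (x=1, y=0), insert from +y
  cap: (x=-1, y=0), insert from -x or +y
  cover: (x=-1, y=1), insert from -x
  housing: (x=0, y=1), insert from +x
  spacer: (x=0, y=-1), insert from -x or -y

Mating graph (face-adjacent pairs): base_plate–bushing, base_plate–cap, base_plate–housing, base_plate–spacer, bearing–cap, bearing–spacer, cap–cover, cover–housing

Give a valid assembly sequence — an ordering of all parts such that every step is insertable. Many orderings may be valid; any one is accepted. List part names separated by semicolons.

1. base_plate@(0, 0) [-x clear] — {base_plate}
2. cap@(-1, 0) [-x clear] — {base_plate, cap}
3. bushing@(1, 0) [+y clear] — {base_plate, bushing, cap}
4. spacer@(0, -1) [-x clear] — {base_plate, bushing, cap, spacer}
5. bearing@(-1, -1) [-x clear] — {base_plate, bearing, bushing, cap, spacer}
6. housing@(0, 1) [+x clear] — {base_plate, bearing, bushing, cap, housing, spacer}
7. cover@(-1, 1) [-x clear] — {base_plate, bearing, bushing, cap, cover, housing, spacer}

base_plate; cap; bushing; spacer; bearing; housing; cover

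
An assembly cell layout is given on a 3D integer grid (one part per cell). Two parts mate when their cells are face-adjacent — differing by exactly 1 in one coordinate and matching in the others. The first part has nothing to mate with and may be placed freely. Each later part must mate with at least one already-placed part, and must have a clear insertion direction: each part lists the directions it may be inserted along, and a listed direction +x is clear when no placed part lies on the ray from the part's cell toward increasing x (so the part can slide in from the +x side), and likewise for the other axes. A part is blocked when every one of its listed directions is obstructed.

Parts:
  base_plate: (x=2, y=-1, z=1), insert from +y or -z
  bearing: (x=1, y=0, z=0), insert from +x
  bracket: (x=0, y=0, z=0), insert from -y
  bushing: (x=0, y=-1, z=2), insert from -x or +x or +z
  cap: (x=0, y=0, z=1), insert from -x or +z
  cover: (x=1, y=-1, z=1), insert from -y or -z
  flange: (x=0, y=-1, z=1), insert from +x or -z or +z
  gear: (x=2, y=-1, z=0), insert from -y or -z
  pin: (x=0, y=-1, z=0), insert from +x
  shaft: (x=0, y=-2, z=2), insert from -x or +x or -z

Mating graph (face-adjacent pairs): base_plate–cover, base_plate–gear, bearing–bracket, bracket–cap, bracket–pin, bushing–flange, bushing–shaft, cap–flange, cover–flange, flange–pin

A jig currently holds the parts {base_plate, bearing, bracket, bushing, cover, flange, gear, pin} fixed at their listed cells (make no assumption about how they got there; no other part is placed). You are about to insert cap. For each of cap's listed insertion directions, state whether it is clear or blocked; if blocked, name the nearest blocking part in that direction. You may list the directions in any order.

-x: ray from cap(0, 0, 1) has no placed part ⇒ clear
+z: ray from cap(0, 0, 1) has no placed part ⇒ clear

+z: clear; -x: clear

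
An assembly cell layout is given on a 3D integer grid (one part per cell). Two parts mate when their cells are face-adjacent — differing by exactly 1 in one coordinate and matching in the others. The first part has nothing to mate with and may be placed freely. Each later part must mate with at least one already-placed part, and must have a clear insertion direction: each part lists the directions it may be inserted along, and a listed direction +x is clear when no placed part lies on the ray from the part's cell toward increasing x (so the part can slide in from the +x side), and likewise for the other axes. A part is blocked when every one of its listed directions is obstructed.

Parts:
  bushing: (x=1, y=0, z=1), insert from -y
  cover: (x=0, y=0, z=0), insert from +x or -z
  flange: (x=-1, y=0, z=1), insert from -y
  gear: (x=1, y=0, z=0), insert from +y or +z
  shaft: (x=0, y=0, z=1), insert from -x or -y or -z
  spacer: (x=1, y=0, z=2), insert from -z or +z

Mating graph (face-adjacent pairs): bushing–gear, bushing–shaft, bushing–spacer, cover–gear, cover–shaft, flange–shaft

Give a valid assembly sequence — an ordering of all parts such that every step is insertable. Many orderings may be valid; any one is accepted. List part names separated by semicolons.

cover; gear; bushing; spacer; shaft; flange

1. cover@(0, 0, 0) [+x clear] — {cover}
2. gear@(1, 0, 0) [+y clear] — {cover, gear}
3. bushing@(1, 0, 1) [-y clear] — {bushing, cover, gear}
4. spacer@(1, 0, 2) [+z clear] — {bushing, cover, gear, spacer}
5. shaft@(0, 0, 1) [-x clear] — {bushing, cover, gear, shaft, spacer}
6. flange@(-1, 0, 1) [-y clear] — {bushing, cover, flange, gear, shaft, spacer}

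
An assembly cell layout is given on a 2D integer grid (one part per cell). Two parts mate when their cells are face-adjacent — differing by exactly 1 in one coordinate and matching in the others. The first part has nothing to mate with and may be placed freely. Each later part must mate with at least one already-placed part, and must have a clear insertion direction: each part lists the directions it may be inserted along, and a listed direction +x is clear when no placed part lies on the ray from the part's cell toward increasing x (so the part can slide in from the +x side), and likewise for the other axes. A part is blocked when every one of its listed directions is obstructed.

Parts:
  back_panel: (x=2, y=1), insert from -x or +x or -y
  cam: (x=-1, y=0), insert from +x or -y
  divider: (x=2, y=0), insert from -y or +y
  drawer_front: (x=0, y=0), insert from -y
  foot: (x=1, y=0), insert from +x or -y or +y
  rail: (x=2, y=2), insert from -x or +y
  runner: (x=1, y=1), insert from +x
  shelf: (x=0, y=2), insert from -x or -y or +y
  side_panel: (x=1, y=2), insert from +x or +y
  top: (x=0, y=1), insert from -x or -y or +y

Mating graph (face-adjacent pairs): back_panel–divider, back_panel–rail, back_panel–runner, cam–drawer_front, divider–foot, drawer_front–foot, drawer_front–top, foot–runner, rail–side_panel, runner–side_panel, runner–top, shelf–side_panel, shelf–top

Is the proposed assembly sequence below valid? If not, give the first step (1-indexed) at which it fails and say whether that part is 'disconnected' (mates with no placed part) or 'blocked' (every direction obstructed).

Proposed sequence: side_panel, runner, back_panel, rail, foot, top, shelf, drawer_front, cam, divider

Valid

1. side_panel@(1, 2) [+x clear] — {side_panel}
2. runner@(1, 1) [+x clear] — {runner, side_panel}
3. back_panel@(2, 1) [+x clear] — {back_panel, runner, side_panel}
4. rail@(2, 2) [+y clear] — {back_panel, rail, runner, side_panel}
5. foot@(1, 0) [+x clear] — {back_panel, foot, rail, runner, side_panel}
6. top@(0, 1) [-x clear] — {back_panel, foot, rail, runner, side_panel, top}
7. shelf@(0, 2) [-x clear] — {back_panel, foot, rail, runner, shelf, side_panel, top}
8. drawer_front@(0, 0) [-y clear] — {back_panel, drawer_front, foot, rail, runner, shelf, side_panel, top}
9. cam@(-1, 0) [-y clear] — {back_panel, cam, drawer_front, foot, rail, runner, shelf, side_panel, top}
10. divider@(2, 0) [-y clear] — {back_panel, cam, divider, drawer_front, foot, rail, runner, shelf, side_panel, top}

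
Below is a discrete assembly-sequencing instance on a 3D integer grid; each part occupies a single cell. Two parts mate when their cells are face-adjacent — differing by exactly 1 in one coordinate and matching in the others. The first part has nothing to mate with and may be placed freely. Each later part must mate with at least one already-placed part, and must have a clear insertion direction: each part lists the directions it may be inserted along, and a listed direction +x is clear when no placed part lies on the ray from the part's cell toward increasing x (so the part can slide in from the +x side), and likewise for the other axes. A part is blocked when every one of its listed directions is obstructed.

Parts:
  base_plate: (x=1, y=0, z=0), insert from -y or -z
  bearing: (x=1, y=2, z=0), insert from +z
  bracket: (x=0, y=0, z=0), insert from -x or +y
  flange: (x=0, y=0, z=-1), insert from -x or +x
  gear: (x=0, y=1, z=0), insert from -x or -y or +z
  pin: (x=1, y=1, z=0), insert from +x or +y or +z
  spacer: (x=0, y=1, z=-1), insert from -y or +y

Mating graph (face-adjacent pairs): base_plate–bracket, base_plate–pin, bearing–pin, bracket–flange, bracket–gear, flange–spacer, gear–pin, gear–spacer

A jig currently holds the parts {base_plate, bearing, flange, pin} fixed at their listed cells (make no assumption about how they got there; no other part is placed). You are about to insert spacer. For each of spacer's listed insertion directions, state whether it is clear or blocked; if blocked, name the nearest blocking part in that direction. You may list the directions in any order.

+y: clear; -y: blocked by flange

-y: nearest on ray is flange@(0, 0, -1) ⇒ blocked
+y: ray from spacer(0, 1, -1) has no placed part ⇒ clear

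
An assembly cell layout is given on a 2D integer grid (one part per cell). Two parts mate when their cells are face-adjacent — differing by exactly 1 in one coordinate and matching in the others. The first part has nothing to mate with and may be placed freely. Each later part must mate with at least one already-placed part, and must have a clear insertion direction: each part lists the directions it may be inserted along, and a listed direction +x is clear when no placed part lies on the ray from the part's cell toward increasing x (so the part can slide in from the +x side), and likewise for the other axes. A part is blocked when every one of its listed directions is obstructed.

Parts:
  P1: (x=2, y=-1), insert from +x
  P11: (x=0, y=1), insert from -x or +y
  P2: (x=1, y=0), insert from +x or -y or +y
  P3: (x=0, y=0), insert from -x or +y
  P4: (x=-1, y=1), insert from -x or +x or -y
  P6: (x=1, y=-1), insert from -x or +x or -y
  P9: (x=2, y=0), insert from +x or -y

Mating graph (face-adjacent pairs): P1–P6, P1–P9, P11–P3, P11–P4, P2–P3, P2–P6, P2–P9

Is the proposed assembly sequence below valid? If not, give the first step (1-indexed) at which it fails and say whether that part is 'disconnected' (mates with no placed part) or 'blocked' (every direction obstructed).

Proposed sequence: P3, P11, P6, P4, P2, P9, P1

Invalid at step 3 (disconnected)

1. P3@(0, 0) [-x clear] — {P3}
2. P11@(0, 1) [-x clear] — {P11, P3}
3. P6@(1, -1) — no placed neighbour ⇒ disconnected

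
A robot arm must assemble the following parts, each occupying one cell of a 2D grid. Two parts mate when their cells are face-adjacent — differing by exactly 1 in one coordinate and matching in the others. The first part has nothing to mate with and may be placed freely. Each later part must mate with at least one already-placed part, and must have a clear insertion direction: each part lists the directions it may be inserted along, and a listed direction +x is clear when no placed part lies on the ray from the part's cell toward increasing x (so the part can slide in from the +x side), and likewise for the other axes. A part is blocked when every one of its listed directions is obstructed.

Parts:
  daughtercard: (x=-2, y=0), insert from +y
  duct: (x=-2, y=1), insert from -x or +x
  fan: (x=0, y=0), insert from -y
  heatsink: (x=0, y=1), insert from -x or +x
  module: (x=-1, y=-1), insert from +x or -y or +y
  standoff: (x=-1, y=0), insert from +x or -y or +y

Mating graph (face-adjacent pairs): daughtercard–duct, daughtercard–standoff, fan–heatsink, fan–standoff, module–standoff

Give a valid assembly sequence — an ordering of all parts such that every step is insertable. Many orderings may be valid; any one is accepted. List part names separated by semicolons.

heatsink; fan; standoff; daughtercard; duct; module

1. heatsink@(0, 1) [-x clear] — {heatsink}
2. fan@(0, 0) [-y clear] — {fan, heatsink}
3. standoff@(-1, 0) [-y clear] — {fan, heatsink, standoff}
4. daughtercard@(-2, 0) [+y clear] — {daughtercard, fan, heatsink, standoff}
5. duct@(-2, 1) [-x clear] — {daughtercard, duct, fan, heatsink, standoff}
6. module@(-1, -1) [+x clear] — {daughtercard, duct, fan, heatsink, module, standoff}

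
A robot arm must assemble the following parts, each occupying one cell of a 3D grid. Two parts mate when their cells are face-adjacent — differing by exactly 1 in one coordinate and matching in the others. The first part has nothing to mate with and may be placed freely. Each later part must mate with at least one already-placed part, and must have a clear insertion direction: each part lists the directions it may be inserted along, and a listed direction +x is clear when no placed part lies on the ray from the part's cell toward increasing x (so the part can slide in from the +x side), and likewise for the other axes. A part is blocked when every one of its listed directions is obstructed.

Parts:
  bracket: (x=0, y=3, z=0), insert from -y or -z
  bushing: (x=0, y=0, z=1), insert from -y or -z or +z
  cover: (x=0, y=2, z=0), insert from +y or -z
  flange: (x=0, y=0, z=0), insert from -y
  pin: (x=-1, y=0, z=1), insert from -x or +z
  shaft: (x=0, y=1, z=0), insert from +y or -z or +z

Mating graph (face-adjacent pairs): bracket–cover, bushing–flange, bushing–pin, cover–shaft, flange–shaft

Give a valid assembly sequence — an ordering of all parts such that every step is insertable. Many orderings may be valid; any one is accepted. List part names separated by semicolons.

1. bushing@(0, 0, 1) [-y clear] — {bushing}
2. pin@(-1, 0, 1) [-x clear] — {bushing, pin}
3. flange@(0, 0, 0) [-y clear] — {bushing, flange, pin}
4. shaft@(0, 1, 0) [+y clear] — {bushing, flange, pin, shaft}
5. cover@(0, 2, 0) [+y clear] — {bushing, cover, flange, pin, shaft}
6. bracket@(0, 3, 0) [-z clear] — {bracket, bushing, cover, flange, pin, shaft}

bushing; pin; flange; shaft; cover; bracket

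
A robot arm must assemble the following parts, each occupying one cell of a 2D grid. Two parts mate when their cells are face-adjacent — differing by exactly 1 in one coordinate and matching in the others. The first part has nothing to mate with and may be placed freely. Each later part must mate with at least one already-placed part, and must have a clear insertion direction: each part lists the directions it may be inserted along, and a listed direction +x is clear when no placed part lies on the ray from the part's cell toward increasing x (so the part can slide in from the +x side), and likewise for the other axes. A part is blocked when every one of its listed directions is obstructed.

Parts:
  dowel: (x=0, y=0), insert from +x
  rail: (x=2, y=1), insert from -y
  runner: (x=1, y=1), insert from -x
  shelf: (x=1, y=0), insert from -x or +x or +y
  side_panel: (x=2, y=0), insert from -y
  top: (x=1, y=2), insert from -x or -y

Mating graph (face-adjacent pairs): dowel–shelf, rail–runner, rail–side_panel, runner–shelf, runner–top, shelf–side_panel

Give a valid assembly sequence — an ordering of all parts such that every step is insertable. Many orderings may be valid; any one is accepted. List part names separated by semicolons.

1. dowel@(0, 0) [+x clear] — {dowel}
2. shelf@(1, 0) [+x clear] — {dowel, shelf}
3. runner@(1, 1) [-x clear] — {dowel, runner, shelf}
4. top@(1, 2) [-x clear] — {dowel, runner, shelf, top}
5. rail@(2, 1) [-y clear] — {dowel, rail, runner, shelf, top}
6. side_panel@(2, 0) [-y clear] — {dowel, rail, runner, shelf, side_panel, top}

dowel; shelf; runner; top; rail; side_panel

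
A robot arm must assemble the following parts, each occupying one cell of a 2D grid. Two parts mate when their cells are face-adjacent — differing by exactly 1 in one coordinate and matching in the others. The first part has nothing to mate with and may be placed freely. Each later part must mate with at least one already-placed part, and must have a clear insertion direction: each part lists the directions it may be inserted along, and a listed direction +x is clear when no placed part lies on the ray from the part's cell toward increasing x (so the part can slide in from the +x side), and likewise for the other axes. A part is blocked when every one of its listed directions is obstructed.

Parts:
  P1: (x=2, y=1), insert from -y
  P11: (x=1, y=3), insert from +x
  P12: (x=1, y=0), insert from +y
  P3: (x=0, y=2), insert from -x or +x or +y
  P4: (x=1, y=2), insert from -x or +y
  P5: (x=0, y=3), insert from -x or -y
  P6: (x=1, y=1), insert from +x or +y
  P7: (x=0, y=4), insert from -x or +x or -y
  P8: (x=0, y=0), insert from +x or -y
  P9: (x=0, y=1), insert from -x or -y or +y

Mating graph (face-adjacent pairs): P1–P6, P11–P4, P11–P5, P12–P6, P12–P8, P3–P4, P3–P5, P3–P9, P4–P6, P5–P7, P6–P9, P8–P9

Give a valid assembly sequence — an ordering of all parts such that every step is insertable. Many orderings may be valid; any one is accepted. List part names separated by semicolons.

P8; P9; P3; P5; P7; P12; P4; P11; P6; P1

1. P8@(0, 0) [+x clear] — {P8}
2. P9@(0, 1) [-x clear] — {P8, P9}
3. P3@(0, 2) [-x clear] — {P3, P8, P9}
4. P5@(0, 3) [-x clear] — {P3, P5, P8, P9}
5. P7@(0, 4) [-x clear] — {P3, P5, P7, P8, P9}
6. P12@(1, 0) [+y clear] — {P12, P3, P5, P7, P8, P9}
7. P4@(1, 2) [+y clear] — {P12, P3, P4, P5, P7, P8, P9}
8. P11@(1, 3) [+x clear] — {P11, P12, P3, P4, P5, P7, P8, P9}
9. P6@(1, 1) [+x clear] — {P11, P12, P3, P4, P5, P6, P7, P8, P9}
10. P1@(2, 1) [-y clear] — {P1, P11, P12, P3, P4, P5, P6, P7, P8, P9}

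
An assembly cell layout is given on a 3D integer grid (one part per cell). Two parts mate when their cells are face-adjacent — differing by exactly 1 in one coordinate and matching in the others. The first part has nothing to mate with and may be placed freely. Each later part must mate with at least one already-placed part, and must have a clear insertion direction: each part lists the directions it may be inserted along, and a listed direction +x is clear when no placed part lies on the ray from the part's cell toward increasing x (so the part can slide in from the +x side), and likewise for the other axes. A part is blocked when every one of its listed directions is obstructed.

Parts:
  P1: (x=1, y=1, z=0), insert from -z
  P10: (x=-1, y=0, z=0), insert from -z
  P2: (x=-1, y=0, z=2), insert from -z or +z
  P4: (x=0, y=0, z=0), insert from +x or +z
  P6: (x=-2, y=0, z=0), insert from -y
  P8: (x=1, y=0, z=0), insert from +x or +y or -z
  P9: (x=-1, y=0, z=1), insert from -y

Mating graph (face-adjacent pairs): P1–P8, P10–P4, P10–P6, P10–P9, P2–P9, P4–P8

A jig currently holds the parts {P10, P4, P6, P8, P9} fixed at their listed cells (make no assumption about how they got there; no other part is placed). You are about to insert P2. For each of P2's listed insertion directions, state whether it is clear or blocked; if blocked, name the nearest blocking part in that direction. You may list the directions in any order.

+z: clear; -z: blocked by P9

-z: nearest on ray is P9@(-1, 0, 1) ⇒ blocked
+z: ray from P2(-1, 0, 2) has no placed part ⇒ clear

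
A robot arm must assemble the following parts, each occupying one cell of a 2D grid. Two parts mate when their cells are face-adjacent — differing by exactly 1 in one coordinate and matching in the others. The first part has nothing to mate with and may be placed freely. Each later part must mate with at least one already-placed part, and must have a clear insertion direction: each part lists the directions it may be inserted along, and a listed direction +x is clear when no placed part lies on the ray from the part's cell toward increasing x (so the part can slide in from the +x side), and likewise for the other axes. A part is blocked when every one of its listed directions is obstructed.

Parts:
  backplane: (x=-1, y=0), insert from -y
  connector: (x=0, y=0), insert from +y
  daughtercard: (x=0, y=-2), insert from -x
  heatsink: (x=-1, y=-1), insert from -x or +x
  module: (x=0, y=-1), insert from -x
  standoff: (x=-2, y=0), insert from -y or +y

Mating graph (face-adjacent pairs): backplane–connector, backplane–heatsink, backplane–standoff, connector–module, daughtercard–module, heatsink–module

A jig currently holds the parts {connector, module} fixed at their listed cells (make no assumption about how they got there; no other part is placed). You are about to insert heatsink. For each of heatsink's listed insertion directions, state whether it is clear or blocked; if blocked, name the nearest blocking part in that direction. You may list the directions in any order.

-x: ray from heatsink(-1, -1) has no placed part ⇒ clear
+x: nearest on ray is module@(0, -1) ⇒ blocked

+x: blocked by module; -x: clear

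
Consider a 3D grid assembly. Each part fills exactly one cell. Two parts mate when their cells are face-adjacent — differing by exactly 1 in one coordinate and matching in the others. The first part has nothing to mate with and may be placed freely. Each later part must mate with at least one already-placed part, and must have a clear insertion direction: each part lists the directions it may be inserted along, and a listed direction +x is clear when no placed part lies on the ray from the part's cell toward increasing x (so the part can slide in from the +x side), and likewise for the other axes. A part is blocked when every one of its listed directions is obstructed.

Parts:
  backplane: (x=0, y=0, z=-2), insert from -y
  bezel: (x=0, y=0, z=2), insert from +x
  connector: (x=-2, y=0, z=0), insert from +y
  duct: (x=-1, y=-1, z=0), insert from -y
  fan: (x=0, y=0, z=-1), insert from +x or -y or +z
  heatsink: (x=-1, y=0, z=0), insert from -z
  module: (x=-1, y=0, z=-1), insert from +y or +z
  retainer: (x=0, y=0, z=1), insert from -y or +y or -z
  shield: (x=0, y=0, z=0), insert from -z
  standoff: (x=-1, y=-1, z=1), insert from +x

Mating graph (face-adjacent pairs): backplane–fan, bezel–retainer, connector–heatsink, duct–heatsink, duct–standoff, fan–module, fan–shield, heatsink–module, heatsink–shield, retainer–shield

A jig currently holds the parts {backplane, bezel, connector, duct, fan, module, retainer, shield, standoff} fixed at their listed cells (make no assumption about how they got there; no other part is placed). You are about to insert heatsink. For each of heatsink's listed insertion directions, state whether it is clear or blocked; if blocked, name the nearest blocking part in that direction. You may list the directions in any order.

-z: nearest on ray is module@(-1, 0, -1) ⇒ blocked

-z: blocked by module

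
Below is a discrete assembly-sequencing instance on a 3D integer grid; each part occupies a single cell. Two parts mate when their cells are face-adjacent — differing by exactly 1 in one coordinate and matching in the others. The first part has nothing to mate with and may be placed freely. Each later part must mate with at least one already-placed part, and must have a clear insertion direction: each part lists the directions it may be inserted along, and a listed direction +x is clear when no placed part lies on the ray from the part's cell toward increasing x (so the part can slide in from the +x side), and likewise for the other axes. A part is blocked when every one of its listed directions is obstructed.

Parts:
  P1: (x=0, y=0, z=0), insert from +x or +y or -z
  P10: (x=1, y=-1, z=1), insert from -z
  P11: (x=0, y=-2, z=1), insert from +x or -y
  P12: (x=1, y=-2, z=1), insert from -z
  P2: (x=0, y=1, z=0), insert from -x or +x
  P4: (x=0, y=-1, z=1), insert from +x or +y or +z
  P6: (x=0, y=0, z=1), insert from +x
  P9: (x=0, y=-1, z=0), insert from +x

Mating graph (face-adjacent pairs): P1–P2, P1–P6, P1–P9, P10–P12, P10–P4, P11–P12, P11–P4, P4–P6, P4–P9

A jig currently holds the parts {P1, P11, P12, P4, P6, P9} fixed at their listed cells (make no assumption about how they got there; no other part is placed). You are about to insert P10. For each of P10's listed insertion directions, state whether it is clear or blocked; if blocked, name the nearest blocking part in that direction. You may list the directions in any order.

-z: ray from P10(1, -1, 1) has no placed part ⇒ clear

-z: clear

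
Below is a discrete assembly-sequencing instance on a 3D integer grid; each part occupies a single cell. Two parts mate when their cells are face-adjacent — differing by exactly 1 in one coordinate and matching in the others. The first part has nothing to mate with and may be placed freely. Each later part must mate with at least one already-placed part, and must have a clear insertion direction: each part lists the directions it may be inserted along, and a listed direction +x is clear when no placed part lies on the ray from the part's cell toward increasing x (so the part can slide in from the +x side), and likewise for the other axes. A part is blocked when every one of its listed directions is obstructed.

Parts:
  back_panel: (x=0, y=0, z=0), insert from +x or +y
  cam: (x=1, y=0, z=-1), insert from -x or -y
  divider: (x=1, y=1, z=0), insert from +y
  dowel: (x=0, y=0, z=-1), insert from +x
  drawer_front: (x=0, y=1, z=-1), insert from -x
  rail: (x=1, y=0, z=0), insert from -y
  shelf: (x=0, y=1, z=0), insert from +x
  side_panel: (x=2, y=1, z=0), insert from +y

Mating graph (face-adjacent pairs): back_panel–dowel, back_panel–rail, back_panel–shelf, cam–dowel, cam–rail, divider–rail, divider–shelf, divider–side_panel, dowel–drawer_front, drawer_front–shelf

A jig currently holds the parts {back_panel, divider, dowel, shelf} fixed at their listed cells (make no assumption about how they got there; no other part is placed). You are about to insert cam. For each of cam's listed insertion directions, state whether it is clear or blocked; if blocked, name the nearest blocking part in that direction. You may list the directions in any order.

-x: blocked by dowel; -y: clear

-x: nearest on ray is dowel@(0, 0, -1) ⇒ blocked
-y: ray from cam(1, 0, -1) has no placed part ⇒ clear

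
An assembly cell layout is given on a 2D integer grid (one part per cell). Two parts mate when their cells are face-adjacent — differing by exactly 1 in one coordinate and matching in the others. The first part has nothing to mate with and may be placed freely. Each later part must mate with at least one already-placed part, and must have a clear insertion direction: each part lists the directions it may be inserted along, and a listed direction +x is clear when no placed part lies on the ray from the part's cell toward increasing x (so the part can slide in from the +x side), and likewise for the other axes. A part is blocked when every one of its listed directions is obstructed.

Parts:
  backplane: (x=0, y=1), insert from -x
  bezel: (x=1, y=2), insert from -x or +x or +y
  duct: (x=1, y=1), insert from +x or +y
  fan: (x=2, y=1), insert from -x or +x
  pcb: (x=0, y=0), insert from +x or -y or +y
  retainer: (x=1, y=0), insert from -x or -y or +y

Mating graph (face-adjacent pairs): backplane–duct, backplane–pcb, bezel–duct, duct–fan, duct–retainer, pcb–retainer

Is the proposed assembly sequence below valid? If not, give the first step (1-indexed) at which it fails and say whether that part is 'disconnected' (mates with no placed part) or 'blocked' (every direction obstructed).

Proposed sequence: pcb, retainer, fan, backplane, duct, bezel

Invalid at step 3 (disconnected)

1. pcb@(0, 0) [+x clear] — {pcb}
2. retainer@(1, 0) [-y clear] — {pcb, retainer}
3. fan@(2, 1) — no placed neighbour ⇒ disconnected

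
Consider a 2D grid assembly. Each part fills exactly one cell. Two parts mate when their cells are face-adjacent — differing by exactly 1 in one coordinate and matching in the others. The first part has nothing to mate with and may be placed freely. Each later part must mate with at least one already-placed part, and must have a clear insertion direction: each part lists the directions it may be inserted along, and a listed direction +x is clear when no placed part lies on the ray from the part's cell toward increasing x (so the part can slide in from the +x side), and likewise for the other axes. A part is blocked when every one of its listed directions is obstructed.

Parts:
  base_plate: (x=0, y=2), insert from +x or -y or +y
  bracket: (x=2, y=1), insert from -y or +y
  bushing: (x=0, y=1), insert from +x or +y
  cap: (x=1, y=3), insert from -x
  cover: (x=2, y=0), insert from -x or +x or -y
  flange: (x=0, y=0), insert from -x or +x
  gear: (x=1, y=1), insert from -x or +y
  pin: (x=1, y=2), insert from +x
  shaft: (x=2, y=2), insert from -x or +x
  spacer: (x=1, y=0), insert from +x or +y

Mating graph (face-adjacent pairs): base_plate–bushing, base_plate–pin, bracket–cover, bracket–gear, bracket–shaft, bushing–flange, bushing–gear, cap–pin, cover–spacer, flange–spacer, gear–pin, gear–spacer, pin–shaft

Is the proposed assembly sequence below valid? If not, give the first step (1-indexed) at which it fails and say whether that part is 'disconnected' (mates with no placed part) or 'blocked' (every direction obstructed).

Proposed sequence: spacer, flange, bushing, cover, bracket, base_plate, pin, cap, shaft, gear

1. spacer@(1, 0) [+x clear] — {spacer}
2. flange@(0, 0) [-x clear] — {flange, spacer}
3. bushing@(0, 1) [+x clear] — {bushing, flange, spacer}
4. cover@(2, 0) [+x clear] — {bushing, cover, flange, spacer}
5. bracket@(2, 1) [+y clear] — {bracket, bushing, cover, flange, spacer}
6. base_plate@(0, 2) [+x clear] — {base_plate, bracket, bushing, cover, flange, spacer}
7. pin@(1, 2) [+x clear] — {base_plate, bracket, bushing, cover, flange, pin, spacer}
8. cap@(1, 3) [-x clear] — {base_plate, bracket, bushing, cap, cover, flange, pin, spacer}
9. shaft@(2, 2) [+x clear] — {base_plate, bracket, bushing, cap, cover, flange, pin, shaft, spacer}
10. gear@(1, 1) — -x/+y all obstructed ⇒ blocked

Invalid at step 10 (blocked)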